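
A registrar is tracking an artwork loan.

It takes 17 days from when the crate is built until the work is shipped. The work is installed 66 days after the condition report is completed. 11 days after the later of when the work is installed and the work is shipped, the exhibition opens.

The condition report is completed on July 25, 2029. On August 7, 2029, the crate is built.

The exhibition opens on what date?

The condition report is completed: Jul 25, 2029.
The work is installed: Jul 25, 2029 + 66 days = Sep 29, 2029.
The crate is built: Aug 7, 2029.
The work is shipped: Aug 7, 2029 + 17 days = Aug 24, 2029.
Both prerequisites met — the work is installed (Sep 29, 2029), the work is shipped (Aug 24, 2029); the later is Sep 29, 2029.
The exhibition opens: Sep 29, 2029 + 11 days = Oct 10, 2029.

October 10, 2029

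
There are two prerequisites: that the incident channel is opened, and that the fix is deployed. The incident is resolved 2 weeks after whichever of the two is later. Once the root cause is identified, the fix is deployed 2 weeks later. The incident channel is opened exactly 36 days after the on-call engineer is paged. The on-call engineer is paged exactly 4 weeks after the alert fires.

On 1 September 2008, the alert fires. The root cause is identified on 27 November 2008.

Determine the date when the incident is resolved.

25 December 2008

The alert fires: Sep 1, 2008.
The on-call engineer is paged: Sep 1, 2008 + 4 weeks = Sep 29, 2008.
The incident channel is opened: Sep 29, 2008 + 36 days = Nov 4, 2008.
The root cause is identified: Nov 27, 2008.
The fix is deployed: Nov 27, 2008 + 2 weeks = Dec 11, 2008.
Both prerequisites met — the incident channel is opened (Nov 4, 2008), the fix is deployed (Dec 11, 2008); the later is Dec 11, 2008.
The incident is resolved: Dec 11, 2008 + 2 weeks = Dec 25, 2008.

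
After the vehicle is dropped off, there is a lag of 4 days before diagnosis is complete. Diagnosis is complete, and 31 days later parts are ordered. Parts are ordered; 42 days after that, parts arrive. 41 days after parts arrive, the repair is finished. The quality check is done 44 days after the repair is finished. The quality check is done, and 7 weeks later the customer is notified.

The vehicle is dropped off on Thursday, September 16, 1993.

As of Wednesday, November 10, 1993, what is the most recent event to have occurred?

Parts are ordered

The vehicle is dropped off: Sep 16, 1993.
Diagnosis is complete: Sep 16, 1993 + 4 days = Sep 20, 1993.
Parts are ordered: Sep 20, 1993 + 31 days = Oct 21, 1993.
Parts arrive: Oct 21, 1993 + 42 days = Dec 2, 1993.
The repair is finished: Dec 2, 1993 + 41 days = Jan 12, 1994.
The quality check is done: Jan 12, 1994 + 44 days = Feb 25, 1994.
The customer is notified: Feb 25, 1994 + 7 weeks = Apr 15, 1994.
Nov 10, 1993 falls between when parts are ordered (Oct 21, 1993) and when parts arrive (Dec 2, 1993).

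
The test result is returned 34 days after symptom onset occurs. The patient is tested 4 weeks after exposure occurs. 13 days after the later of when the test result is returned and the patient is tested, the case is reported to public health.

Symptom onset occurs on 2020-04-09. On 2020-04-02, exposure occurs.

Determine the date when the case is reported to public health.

Symptom onset occurs: Apr 9, 2020.
The test result is returned: Apr 9, 2020 + 34 days = May 13, 2020.
Exposure occurs: Apr 2, 2020.
The patient is tested: Apr 2, 2020 + 4 weeks = Apr 30, 2020.
Both prerequisites met — the test result is returned (May 13, 2020), the patient is tested (Apr 30, 2020); the later is May 13, 2020.
The case is reported to public health: May 13, 2020 + 13 days = May 26, 2020.

2020-05-26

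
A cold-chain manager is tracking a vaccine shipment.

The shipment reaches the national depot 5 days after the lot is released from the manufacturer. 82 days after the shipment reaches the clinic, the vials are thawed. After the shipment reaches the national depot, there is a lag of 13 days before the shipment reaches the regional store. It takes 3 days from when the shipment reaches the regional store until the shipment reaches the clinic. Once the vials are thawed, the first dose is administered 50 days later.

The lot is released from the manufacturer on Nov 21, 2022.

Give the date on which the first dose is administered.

Apr 23, 2023

The lot is released from the manufacturer: Nov 21, 2022.
The shipment reaches the national depot: Nov 21, 2022 + 5 days = Nov 26, 2022.
The shipment reaches the regional store: Nov 26, 2022 + 13 days = Dec 9, 2022.
The shipment reaches the clinic: Dec 9, 2022 + 3 days = Dec 12, 2022.
The vials are thawed: Dec 12, 2022 + 82 days = Mar 4, 2023.
The first dose is administered: Mar 4, 2023 + 50 days = Apr 23, 2023.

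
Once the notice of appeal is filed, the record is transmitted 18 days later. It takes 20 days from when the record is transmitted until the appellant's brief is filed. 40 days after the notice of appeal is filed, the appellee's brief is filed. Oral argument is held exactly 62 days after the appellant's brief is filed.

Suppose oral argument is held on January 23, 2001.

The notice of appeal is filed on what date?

Oral argument is held: Jan 23, 2001.
The appellant's brief is filed: Jan 23, 2001 − 62 days = Nov 22, 2000.
The record is transmitted: Nov 22, 2000 − 20 days = Nov 2, 2000.
The notice of appeal is filed: Nov 2, 2000 − 18 days = Oct 15, 2000.

October 15, 2000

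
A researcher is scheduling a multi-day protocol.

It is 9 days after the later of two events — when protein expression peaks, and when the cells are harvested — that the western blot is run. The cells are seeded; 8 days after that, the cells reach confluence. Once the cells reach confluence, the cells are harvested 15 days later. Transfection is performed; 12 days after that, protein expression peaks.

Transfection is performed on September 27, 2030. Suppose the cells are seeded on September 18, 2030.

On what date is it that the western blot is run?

October 20, 2030

Transfection is performed: Sep 27, 2030.
Protein expression peaks: Sep 27, 2030 + 12 days = Oct 9, 2030.
The cells are seeded: Sep 18, 2030.
The cells reach confluence: Sep 18, 2030 + 8 days = Sep 26, 2030.
The cells are harvested: Sep 26, 2030 + 15 days = Oct 11, 2030.
Both prerequisites met — protein expression peaks (Oct 9, 2030), the cells are harvested (Oct 11, 2030); the later is Oct 11, 2030.
The western blot is run: Oct 11, 2030 + 9 days = Oct 20, 2030.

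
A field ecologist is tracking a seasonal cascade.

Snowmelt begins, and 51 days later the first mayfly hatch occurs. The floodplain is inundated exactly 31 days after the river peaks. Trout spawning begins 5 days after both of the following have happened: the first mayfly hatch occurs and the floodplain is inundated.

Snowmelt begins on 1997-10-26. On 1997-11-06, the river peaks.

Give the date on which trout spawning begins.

Snowmelt begins: Oct 26, 1997.
The first mayfly hatch occurs: Oct 26, 1997 + 51 days = Dec 16, 1997.
The river peaks: Nov 6, 1997.
The floodplain is inundated: Nov 6, 1997 + 31 days = Dec 7, 1997.
Both prerequisites met — the first mayfly hatch occurs (Dec 16, 1997), the floodplain is inundated (Dec 7, 1997); the later is Dec 16, 1997.
Trout spawning begins: Dec 16, 1997 + 5 days = Dec 21, 1997.

1997-12-21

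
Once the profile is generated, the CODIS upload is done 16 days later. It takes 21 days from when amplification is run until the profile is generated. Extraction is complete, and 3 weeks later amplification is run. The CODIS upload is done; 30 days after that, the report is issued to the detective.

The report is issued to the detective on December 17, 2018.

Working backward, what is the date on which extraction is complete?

September 20, 2018

The report is issued to the detective: Dec 17, 2018.
The CODIS upload is done: Dec 17, 2018 − 30 days = Nov 17, 2018.
The profile is generated: Nov 17, 2018 − 16 days = Nov 1, 2018.
Amplification is run: Nov 1, 2018 − 21 days = Oct 11, 2018.
Extraction is complete: Oct 11, 2018 − 3 weeks = Sep 20, 2018.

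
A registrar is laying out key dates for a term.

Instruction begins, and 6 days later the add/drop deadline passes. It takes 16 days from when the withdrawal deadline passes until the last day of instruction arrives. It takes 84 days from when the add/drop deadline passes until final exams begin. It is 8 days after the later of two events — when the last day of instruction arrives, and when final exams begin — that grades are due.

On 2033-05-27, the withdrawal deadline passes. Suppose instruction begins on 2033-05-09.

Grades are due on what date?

The withdrawal deadline passes: May 27, 2033.
The last day of instruction arrives: May 27, 2033 + 16 days = Jun 12, 2033.
Instruction begins: May 9, 2033.
The add/drop deadline passes: May 9, 2033 + 6 days = May 15, 2033.
Final exams begin: May 15, 2033 + 84 days = Aug 7, 2033.
Both prerequisites met — the last day of instruction arrives (Jun 12, 2033), final exams begin (Aug 7, 2033); the later is Aug 7, 2033.
Grades are due: Aug 7, 2033 + 8 days = Aug 15, 2033.

2033-08-15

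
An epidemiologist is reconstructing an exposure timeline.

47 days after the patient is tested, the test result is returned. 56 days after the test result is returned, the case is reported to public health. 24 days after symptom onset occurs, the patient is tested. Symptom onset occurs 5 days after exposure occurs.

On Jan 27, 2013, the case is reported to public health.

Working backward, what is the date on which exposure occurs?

The case is reported to public health: Jan 27, 2013.
The test result is returned: Jan 27, 2013 − 56 days = Dec 2, 2012.
The patient is tested: Dec 2, 2012 − 47 days = Oct 16, 2012.
Symptom onset occurs: Oct 16, 2012 − 24 days = Sep 22, 2012.
Exposure occurs: Sep 22, 2012 − 5 days = Sep 17, 2012.

Sep 17, 2012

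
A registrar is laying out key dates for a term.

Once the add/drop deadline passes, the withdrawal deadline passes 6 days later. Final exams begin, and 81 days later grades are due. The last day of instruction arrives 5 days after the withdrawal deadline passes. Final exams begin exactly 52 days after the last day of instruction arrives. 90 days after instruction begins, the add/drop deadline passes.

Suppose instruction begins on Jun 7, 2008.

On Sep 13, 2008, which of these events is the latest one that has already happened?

Instruction begins: Jun 7, 2008.
The add/drop deadline passes: Jun 7, 2008 + 90 days = Sep 5, 2008.
The withdrawal deadline passes: Sep 5, 2008 + 6 days = Sep 11, 2008.
The last day of instruction arrives: Sep 11, 2008 + 5 days = Sep 16, 2008.
Final exams begin: Sep 16, 2008 + 52 days = Nov 7, 2008.
Grades are due: Nov 7, 2008 + 81 days = Jan 27, 2009.
Sep 13, 2008 falls between when the withdrawal deadline passes (Sep 11, 2008) and when the last day of instruction arrives (Sep 16, 2008).

The withdrawal deadline passes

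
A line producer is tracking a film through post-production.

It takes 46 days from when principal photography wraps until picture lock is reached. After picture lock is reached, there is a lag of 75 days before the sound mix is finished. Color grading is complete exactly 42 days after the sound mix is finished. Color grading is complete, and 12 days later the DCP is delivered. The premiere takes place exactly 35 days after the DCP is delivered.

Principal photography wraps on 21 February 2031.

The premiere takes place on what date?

Principal photography wraps: Feb 21, 2031.
Picture lock is reached: Feb 21, 2031 + 46 days = Apr 8, 2031.
The sound mix is finished: Apr 8, 2031 + 75 days = Jun 22, 2031.
Color grading is complete: Jun 22, 2031 + 42 days = Aug 3, 2031.
The DCP is delivered: Aug 3, 2031 + 12 days = Aug 15, 2031.
The premiere takes place: Aug 15, 2031 + 35 days = Sep 19, 2031.

19 September 2031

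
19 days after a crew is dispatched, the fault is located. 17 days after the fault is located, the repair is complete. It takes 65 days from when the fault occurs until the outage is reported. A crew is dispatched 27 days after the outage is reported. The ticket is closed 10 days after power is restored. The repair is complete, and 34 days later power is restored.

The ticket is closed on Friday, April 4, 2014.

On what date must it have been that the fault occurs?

The ticket is closed: Apr 4, 2014.
Power is restored: Apr 4, 2014 − 10 days = Mar 25, 2014.
The repair is complete: Mar 25, 2014 − 34 days = Feb 19, 2014.
The fault is located: Feb 19, 2014 − 17 days = Feb 2, 2014.
A crew is dispatched: Feb 2, 2014 − 19 days = Jan 14, 2014.
The outage is reported: Jan 14, 2014 − 27 days = Dec 18, 2013.
The fault occurs: Dec 18, 2013 − 65 days = Oct 14, 2013.

Monday, October 14, 2013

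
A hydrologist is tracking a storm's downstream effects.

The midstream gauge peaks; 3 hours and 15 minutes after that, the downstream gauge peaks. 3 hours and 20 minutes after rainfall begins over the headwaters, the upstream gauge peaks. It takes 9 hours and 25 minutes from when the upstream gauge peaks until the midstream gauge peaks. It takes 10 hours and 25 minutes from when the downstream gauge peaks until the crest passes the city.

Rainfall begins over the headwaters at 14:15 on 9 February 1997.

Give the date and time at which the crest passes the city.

16:40 on 10 February 1997

Rainfall begins over the headwaters: 14:15 Feb 9, 1997.
The upstream gauge peaks: 14:15 Feb 9, 1997 + 3h20m = 17:35 Feb 9, 1997.
The midstream gauge peaks: 17:35 Feb 9, 1997 + 9h25m = 03:00 Feb 10, 1997.
The downstream gauge peaks: 03:00 Feb 10, 1997 + 3h15m = 06:15 Feb 10, 1997.
The crest passes the city: 06:15 Feb 10, 1997 + 10h25m = 16:40 Feb 10, 1997.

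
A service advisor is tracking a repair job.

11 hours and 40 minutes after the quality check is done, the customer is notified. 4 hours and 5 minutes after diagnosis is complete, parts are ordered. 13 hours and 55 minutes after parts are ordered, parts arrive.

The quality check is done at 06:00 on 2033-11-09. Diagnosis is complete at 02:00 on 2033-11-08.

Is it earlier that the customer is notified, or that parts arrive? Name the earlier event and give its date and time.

The quality check is done: 06:00 Nov 9, 2033.
The customer is notified: 06:00 Nov 9, 2033 + 11h40m = 17:40 Nov 9, 2033.
Diagnosis is complete: 02:00 Nov 8, 2033.
Parts are ordered: 02:00 Nov 8, 2033 + 4h05m = 06:05 Nov 8, 2033.
Parts arrive: 06:05 Nov 8, 2033 + 13h55m = 20:00 Nov 8, 2033.
Comparing: the customer is notified at 17:40 Nov 9, 2033 vs parts arrive at 20:00 Nov 8, 2033. Earlier: parts arrive.

Parts arrive — 20:00 on 2033-11-08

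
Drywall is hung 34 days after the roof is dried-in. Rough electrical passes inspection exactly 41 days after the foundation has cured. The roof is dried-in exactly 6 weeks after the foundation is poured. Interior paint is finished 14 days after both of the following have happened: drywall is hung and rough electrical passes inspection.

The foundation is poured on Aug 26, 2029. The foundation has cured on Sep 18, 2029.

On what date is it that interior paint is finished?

Nov 24, 2029

The foundation is poured: Aug 26, 2029.
The roof is dried-in: Aug 26, 2029 + 6 weeks = Oct 7, 2029.
Drywall is hung: Oct 7, 2029 + 34 days = Nov 10, 2029.
The foundation has cured: Sep 18, 2029.
Rough electrical passes inspection: Sep 18, 2029 + 41 days = Oct 29, 2029.
Both prerequisites met — drywall is hung (Nov 10, 2029), rough electrical passes inspection (Oct 29, 2029); the later is Nov 10, 2029.
Interior paint is finished: Nov 10, 2029 + 14 days = Nov 24, 2029.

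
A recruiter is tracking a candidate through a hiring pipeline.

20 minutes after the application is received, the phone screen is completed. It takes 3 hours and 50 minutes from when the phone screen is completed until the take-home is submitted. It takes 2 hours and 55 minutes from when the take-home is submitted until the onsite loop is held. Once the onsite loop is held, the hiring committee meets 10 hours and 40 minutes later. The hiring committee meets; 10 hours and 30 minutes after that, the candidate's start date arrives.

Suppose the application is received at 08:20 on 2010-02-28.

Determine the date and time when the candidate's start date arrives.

The application is received: 08:20 Feb 28, 2010.
The phone screen is completed: 08:20 Feb 28, 2010 + 20m = 08:40 Feb 28, 2010.
The take-home is submitted: 08:40 Feb 28, 2010 + 3h50m = 12:30 Feb 28, 2010.
The onsite loop is held: 12:30 Feb 28, 2010 + 2h55m = 15:25 Feb 28, 2010.
The hiring committee meets: 15:25 Feb 28, 2010 + 10h40m = 02:05 Mar 1, 2010.
The candidate's start date arrives: 02:05 Mar 1, 2010 + 10h30m = 12:35 Mar 1, 2010.

12:35 on 2010-03-01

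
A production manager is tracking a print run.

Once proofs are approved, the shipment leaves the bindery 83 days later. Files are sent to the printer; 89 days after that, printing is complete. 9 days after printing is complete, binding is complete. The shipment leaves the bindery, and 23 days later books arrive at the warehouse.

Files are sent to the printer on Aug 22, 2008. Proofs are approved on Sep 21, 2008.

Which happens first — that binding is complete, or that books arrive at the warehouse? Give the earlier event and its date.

Files are sent to the printer: Aug 22, 2008.
Printing is complete: Aug 22, 2008 + 89 days = Nov 19, 2008.
Binding is complete: Nov 19, 2008 + 9 days = Nov 28, 2008.
Proofs are approved: Sep 21, 2008.
The shipment leaves the bindery: Sep 21, 2008 + 83 days = Dec 13, 2008.
Books arrive at the warehouse: Dec 13, 2008 + 23 days = Jan 5, 2009.
Comparing: binding is complete on Nov 28, 2008 vs books arrive at the warehouse on Jan 5, 2009. Earlier: binding is complete.

Binding is complete — Nov 28, 2008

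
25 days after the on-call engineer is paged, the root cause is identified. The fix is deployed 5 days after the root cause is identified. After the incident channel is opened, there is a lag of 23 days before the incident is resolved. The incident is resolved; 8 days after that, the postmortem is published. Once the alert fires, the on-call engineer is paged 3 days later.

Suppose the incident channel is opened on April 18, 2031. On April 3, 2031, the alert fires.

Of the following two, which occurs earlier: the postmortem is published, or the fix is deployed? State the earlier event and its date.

The fix is deployed — May 6, 2031

The incident channel is opened: Apr 18, 2031.
The incident is resolved: Apr 18, 2031 + 23 days = May 11, 2031.
The postmortem is published: May 11, 2031 + 8 days = May 19, 2031.
The alert fires: Apr 3, 2031.
The on-call engineer is paged: Apr 3, 2031 + 3 days = Apr 6, 2031.
The root cause is identified: Apr 6, 2031 + 25 days = May 1, 2031.
The fix is deployed: May 1, 2031 + 5 days = May 6, 2031.
Comparing: the postmortem is published on May 19, 2031 vs the fix is deployed on May 6, 2031. Earlier: the fix is deployed.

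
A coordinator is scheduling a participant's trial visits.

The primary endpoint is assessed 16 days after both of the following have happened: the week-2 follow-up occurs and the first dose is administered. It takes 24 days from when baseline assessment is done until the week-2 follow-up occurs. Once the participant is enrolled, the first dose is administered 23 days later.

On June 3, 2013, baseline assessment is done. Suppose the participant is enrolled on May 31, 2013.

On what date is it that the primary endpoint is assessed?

Baseline assessment is done: Jun 3, 2013.
The week-2 follow-up occurs: Jun 3, 2013 + 24 days = Jun 27, 2013.
The participant is enrolled: May 31, 2013.
The first dose is administered: May 31, 2013 + 23 days = Jun 23, 2013.
Both prerequisites met — the week-2 follow-up occurs (Jun 27, 2013), the first dose is administered (Jun 23, 2013); the later is Jun 27, 2013.
The primary endpoint is assessed: Jun 27, 2013 + 16 days = Jul 13, 2013.

July 13, 2013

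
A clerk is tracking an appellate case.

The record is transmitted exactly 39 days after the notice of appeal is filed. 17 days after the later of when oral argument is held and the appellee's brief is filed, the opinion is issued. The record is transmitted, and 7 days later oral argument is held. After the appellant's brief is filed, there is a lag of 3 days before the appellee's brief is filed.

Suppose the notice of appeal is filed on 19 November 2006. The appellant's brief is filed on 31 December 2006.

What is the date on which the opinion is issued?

The notice of appeal is filed: Nov 19, 2006.
The record is transmitted: Nov 19, 2006 + 39 days = Dec 28, 2006.
Oral argument is held: Dec 28, 2006 + 7 days = Jan 4, 2007.
The appellant's brief is filed: Dec 31, 2006.
The appellee's brief is filed: Dec 31, 2006 + 3 days = Jan 3, 2007.
Both prerequisites met — oral argument is held (Jan 4, 2007), the appellee's brief is filed (Jan 3, 2007); the later is Jan 4, 2007.
The opinion is issued: Jan 4, 2007 + 17 days = Jan 21, 2007.

21 January 2007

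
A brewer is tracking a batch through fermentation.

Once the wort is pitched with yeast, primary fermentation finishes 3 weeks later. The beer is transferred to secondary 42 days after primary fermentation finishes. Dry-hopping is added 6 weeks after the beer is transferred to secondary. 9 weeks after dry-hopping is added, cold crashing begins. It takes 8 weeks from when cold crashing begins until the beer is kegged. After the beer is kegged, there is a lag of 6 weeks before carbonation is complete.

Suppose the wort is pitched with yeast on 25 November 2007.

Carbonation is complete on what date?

The wort is pitched with yeast: Nov 25, 2007.
Primary fermentation finishes: Nov 25, 2007 + 3 weeks = Dec 16, 2007.
The beer is transferred to secondary: Dec 16, 2007 + 42 days = Jan 27, 2008.
Dry-hopping is added: Jan 27, 2008 + 6 weeks = Mar 9, 2008.
Cold crashing begins: Mar 9, 2008 + 9 weeks = May 11, 2008.
The beer is kegged: May 11, 2008 + 8 weeks = Jul 6, 2008.
Carbonation is complete: Jul 6, 2008 + 6 weeks = Aug 17, 2008.

17 August 2008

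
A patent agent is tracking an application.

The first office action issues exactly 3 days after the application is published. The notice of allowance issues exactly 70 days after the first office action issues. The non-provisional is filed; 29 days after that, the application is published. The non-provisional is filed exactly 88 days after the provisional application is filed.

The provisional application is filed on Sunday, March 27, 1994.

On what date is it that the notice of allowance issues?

Monday, October 3, 1994

The provisional application is filed: Mar 27, 1994.
The non-provisional is filed: Mar 27, 1994 + 88 days = Jun 23, 1994.
The application is published: Jun 23, 1994 + 29 days = Jul 22, 1994.
The first office action issues: Jul 22, 1994 + 3 days = Jul 25, 1994.
The notice of allowance issues: Jul 25, 1994 + 70 days = Oct 3, 1994.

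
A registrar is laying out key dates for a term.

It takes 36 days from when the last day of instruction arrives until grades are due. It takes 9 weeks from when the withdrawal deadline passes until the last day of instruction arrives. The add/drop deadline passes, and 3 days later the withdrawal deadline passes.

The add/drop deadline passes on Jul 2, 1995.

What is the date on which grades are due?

The add/drop deadline passes: Jul 2, 1995.
The withdrawal deadline passes: Jul 2, 1995 + 3 days = Jul 5, 1995.
The last day of instruction arrives: Jul 5, 1995 + 9 weeks = Sep 6, 1995.
Grades are due: Sep 6, 1995 + 36 days = Oct 12, 1995.

Oct 12, 1995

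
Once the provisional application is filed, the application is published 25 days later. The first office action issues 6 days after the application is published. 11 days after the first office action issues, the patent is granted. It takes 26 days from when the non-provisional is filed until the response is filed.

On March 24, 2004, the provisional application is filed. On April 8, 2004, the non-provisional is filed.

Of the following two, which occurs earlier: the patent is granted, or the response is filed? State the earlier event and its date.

The provisional application is filed: Mar 24, 2004.
The application is published: Mar 24, 2004 + 25 days = Apr 18, 2004.
The first office action issues: Apr 18, 2004 + 6 days = Apr 24, 2004.
The patent is granted: Apr 24, 2004 + 11 days = May 5, 2004.
The non-provisional is filed: Apr 8, 2004.
The response is filed: Apr 8, 2004 + 26 days = May 4, 2004.
Comparing: the patent is granted on May 5, 2004 vs the response is filed on May 4, 2004. Earlier: the response is filed.

The response is filed — May 4, 2004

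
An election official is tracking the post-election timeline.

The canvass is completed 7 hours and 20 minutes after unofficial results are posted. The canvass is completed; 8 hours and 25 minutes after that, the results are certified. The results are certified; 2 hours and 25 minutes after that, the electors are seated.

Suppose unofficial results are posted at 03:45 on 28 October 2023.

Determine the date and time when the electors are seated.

21:55 on 28 October 2023

Unofficial results are posted: 03:45 Oct 28, 2023.
The canvass is completed: 03:45 Oct 28, 2023 + 7h20m = 11:05 Oct 28, 2023.
The results are certified: 11:05 Oct 28, 2023 + 8h25m = 19:30 Oct 28, 2023.
The electors are seated: 19:30 Oct 28, 2023 + 2h25m = 21:55 Oct 28, 2023.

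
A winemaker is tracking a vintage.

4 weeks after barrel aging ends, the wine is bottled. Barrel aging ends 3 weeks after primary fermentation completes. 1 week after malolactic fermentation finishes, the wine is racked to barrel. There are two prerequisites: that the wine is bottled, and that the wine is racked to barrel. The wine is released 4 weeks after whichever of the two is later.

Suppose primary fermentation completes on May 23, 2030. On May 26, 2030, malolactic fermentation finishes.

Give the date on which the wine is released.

Aug 8, 2030

Primary fermentation completes: May 23, 2030.
Barrel aging ends: May 23, 2030 + 3 weeks = Jun 13, 2030.
The wine is bottled: Jun 13, 2030 + 4 weeks = Jul 11, 2030.
Malolactic fermentation finishes: May 26, 2030.
The wine is racked to barrel: May 26, 2030 + 1 week = Jun 2, 2030.
Both prerequisites met — the wine is bottled (Jul 11, 2030), the wine is racked to barrel (Jun 2, 2030); the later is Jul 11, 2030.
The wine is released: Jul 11, 2030 + 4 weeks = Aug 8, 2030.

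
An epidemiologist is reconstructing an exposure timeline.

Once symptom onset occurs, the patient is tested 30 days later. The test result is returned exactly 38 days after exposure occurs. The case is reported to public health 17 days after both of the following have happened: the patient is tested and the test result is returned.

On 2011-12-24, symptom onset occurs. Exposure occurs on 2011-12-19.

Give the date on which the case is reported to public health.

Symptom onset occurs: Dec 24, 2011.
The patient is tested: Dec 24, 2011 + 30 days = Jan 23, 2012.
Exposure occurs: Dec 19, 2011.
The test result is returned: Dec 19, 2011 + 38 days = Jan 26, 2012.
Both prerequisites met — the patient is tested (Jan 23, 2012), the test result is returned (Jan 26, 2012); the later is Jan 26, 2012.
The case is reported to public health: Jan 26, 2012 + 17 days = Feb 12, 2012.

2012-02-12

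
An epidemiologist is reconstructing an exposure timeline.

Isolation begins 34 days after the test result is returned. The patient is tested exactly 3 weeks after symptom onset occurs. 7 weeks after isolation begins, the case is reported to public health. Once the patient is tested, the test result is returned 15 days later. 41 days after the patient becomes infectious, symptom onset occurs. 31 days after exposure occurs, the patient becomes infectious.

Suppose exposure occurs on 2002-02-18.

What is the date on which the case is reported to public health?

Exposure occurs: Feb 18, 2002.
The patient becomes infectious: Feb 18, 2002 + 31 days = Mar 21, 2002.
Symptom onset occurs: Mar 21, 2002 + 41 days = May 1, 2002.
The patient is tested: May 1, 2002 + 3 weeks = May 22, 2002.
The test result is returned: May 22, 2002 + 15 days = Jun 6, 2002.
Isolation begins: Jun 6, 2002 + 34 days = Jul 10, 2002.
The case is reported to public health: Jul 10, 2002 + 7 weeks = Aug 28, 2002.

2002-08-28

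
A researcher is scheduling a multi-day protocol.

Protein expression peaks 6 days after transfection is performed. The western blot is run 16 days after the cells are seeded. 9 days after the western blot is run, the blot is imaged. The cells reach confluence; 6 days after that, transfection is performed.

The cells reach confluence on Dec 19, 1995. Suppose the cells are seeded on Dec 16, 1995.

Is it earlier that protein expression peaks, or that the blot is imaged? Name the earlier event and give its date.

Protein expression peaks — Dec 31, 1995

The cells reach confluence: Dec 19, 1995.
Transfection is performed: Dec 19, 1995 + 6 days = Dec 25, 1995.
Protein expression peaks: Dec 25, 1995 + 6 days = Dec 31, 1995.
The cells are seeded: Dec 16, 1995.
The western blot is run: Dec 16, 1995 + 16 days = Jan 1, 1996.
The blot is imaged: Jan 1, 1996 + 9 days = Jan 10, 1996.
Comparing: protein expression peaks on Dec 31, 1995 vs the blot is imaged on Jan 10, 1996. Earlier: protein expression peaks.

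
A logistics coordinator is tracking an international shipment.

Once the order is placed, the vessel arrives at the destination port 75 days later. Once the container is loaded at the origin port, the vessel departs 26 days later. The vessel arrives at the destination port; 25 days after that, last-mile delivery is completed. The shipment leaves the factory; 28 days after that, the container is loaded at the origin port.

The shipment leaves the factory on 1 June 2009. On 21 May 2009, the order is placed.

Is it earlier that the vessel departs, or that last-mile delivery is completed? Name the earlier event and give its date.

The shipment leaves the factory: Jun 1, 2009.
The container is loaded at the origin port: Jun 1, 2009 + 28 days = Jun 29, 2009.
The vessel departs: Jun 29, 2009 + 26 days = Jul 25, 2009.
The order is placed: May 21, 2009.
The vessel arrives at the destination port: May 21, 2009 + 75 days = Aug 4, 2009.
Last-mile delivery is completed: Aug 4, 2009 + 25 days = Aug 29, 2009.
Comparing: the vessel departs on Jul 25, 2009 vs last-mile delivery is completed on Aug 29, 2009. Earlier: the vessel departs.

The vessel departs — 25 July 2009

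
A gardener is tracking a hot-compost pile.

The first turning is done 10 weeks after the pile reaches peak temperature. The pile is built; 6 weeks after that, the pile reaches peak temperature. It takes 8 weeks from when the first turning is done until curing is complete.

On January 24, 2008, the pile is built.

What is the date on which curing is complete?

The pile is built: Jan 24, 2008.
The pile reaches peak temperature: Jan 24, 2008 + 6 weeks = Mar 6, 2008.
The first turning is done: Mar 6, 2008 + 10 weeks = May 15, 2008.
Curing is complete: May 15, 2008 + 8 weeks = Jul 10, 2008.

July 10, 2008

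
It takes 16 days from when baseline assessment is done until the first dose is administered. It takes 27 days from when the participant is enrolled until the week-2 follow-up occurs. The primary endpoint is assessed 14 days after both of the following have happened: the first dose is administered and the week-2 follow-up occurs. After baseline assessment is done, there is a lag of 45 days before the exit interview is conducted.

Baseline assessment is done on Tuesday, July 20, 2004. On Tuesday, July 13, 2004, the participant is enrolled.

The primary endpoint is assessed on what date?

Monday, August 23, 2004

Baseline assessment is done: Jul 20, 2004.
The first dose is administered: Jul 20, 2004 + 16 days = Aug 5, 2004.
The participant is enrolled: Jul 13, 2004.
The week-2 follow-up occurs: Jul 13, 2004 + 27 days = Aug 9, 2004.
Both prerequisites met — the first dose is administered (Aug 5, 2004), the week-2 follow-up occurs (Aug 9, 2004); the later is Aug 9, 2004.
The primary endpoint is assessed: Aug 9, 2004 + 14 days = Aug 23, 2004.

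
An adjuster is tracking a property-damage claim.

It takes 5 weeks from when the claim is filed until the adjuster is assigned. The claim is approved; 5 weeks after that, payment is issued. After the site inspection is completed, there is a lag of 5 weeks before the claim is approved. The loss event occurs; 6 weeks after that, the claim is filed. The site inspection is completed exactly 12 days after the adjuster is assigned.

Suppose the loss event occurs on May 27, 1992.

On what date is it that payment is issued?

The loss event occurs: May 27, 1992.
The claim is filed: May 27, 1992 + 6 weeks = Jul 8, 1992.
The adjuster is assigned: Jul 8, 1992 + 5 weeks = Aug 12, 1992.
The site inspection is completed: Aug 12, 1992 + 12 days = Aug 24, 1992.
The claim is approved: Aug 24, 1992 + 5 weeks = Sep 28, 1992.
Payment is issued: Sep 28, 1992 + 5 weeks = Nov 2, 1992.

November 2, 1992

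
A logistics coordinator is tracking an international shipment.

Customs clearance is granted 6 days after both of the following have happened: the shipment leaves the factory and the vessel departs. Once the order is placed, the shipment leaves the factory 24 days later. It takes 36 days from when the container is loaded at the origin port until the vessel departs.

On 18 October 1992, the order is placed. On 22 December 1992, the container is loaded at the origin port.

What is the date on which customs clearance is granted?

The order is placed: Oct 18, 1992.
The shipment leaves the factory: Oct 18, 1992 + 24 days = Nov 11, 1992.
The container is loaded at the origin port: Dec 22, 1992.
The vessel departs: Dec 22, 1992 + 36 days = Jan 27, 1993.
Both prerequisites met — the shipment leaves the factory (Nov 11, 1992), the vessel departs (Jan 27, 1993); the later is Jan 27, 1993.
Customs clearance is granted: Jan 27, 1993 + 6 days = Feb 2, 1993.

2 February 1993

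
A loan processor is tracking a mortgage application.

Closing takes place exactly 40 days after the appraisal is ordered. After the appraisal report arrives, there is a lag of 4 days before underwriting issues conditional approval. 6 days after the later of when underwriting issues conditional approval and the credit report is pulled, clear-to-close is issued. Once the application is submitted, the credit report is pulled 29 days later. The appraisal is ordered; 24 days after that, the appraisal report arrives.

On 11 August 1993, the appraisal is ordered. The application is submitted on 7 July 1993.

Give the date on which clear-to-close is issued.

The appraisal is ordered: Aug 11, 1993.
The appraisal report arrives: Aug 11, 1993 + 24 days = Sep 4, 1993.
Underwriting issues conditional approval: Sep 4, 1993 + 4 days = Sep 8, 1993.
The application is submitted: Jul 7, 1993.
The credit report is pulled: Jul 7, 1993 + 29 days = Aug 5, 1993.
Both prerequisites met — underwriting issues conditional approval (Sep 8, 1993), the credit report is pulled (Aug 5, 1993); the later is Sep 8, 1993.
Clear-to-close is issued: Sep 8, 1993 + 6 days = Sep 14, 1993.

14 September 1993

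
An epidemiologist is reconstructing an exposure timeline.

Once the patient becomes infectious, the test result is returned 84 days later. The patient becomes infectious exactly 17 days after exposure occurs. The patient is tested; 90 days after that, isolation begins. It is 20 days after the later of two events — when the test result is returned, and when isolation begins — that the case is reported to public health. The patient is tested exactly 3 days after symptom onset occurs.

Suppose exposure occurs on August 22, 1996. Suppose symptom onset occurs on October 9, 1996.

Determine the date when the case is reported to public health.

Exposure occurs: Aug 22, 1996.
The patient becomes infectious: Aug 22, 1996 + 17 days = Sep 8, 1996.
The test result is returned: Sep 8, 1996 + 84 days = Dec 1, 1996.
Symptom onset occurs: Oct 9, 1996.
The patient is tested: Oct 9, 1996 + 3 days = Oct 12, 1996.
Isolation begins: Oct 12, 1996 + 90 days = Jan 10, 1997.
Both prerequisites met — the test result is returned (Dec 1, 1996), isolation begins (Jan 10, 1997); the later is Jan 10, 1997.
The case is reported to public health: Jan 10, 1997 + 20 days = Jan 30, 1997.

January 30, 1997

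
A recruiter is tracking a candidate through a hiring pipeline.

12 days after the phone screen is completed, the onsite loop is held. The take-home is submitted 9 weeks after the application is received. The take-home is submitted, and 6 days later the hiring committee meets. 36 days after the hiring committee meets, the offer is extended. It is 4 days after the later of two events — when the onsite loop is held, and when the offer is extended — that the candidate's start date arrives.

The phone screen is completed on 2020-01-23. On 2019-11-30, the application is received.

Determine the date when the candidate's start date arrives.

The phone screen is completed: Jan 23, 2020.
The onsite loop is held: Jan 23, 2020 + 12 days = Feb 4, 2020.
The application is received: Nov 30, 2019.
The take-home is submitted: Nov 30, 2019 + 9 weeks = Feb 1, 2020.
The hiring committee meets: Feb 1, 2020 + 6 days = Feb 7, 2020.
The offer is extended: Feb 7, 2020 + 36 days = Mar 14, 2020.
Both prerequisites met — the onsite loop is held (Feb 4, 2020), the offer is extended (Mar 14, 2020); the later is Mar 14, 2020.
The candidate's start date arrives: Mar 14, 2020 + 4 days = Mar 18, 2020.

2020-03-18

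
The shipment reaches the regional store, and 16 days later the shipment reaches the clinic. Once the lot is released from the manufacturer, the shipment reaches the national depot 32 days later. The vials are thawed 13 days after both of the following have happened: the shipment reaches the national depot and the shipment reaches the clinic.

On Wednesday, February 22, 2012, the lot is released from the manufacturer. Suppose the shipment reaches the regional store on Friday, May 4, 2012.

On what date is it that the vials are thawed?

Saturday, June 2, 2012

The lot is released from the manufacturer: Feb 22, 2012.
The shipment reaches the national depot: Feb 22, 2012 + 32 days = Mar 25, 2012.
The shipment reaches the regional store: May 4, 2012.
The shipment reaches the clinic: May 4, 2012 + 16 days = May 20, 2012.
Both prerequisites met — the shipment reaches the national depot (Mar 25, 2012), the shipment reaches the clinic (May 20, 2012); the later is May 20, 2012.
The vials are thawed: May 20, 2012 + 13 days = Jun 2, 2012.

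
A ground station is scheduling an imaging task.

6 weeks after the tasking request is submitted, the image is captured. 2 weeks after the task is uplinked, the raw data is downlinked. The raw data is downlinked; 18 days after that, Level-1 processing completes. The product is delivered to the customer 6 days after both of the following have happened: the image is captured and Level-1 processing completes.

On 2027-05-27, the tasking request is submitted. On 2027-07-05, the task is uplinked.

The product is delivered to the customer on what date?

2027-08-12

The tasking request is submitted: May 27, 2027.
The image is captured: May 27, 2027 + 6 weeks = Jul 8, 2027.
The task is uplinked: Jul 5, 2027.
The raw data is downlinked: Jul 5, 2027 + 2 weeks = Jul 19, 2027.
Level-1 processing completes: Jul 19, 2027 + 18 days = Aug 6, 2027.
Both prerequisites met — the image is captured (Jul 8, 2027), Level-1 processing completes (Aug 6, 2027); the later is Aug 6, 2027.
The product is delivered to the customer: Aug 6, 2027 + 6 days = Aug 12, 2027.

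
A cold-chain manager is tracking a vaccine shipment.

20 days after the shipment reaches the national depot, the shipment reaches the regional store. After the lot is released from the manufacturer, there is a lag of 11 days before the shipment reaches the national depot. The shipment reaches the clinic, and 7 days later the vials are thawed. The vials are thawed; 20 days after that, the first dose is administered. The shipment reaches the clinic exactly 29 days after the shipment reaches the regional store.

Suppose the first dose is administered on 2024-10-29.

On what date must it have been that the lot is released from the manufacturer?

The first dose is administered: Oct 29, 2024.
The vials are thawed: Oct 29, 2024 − 20 days = Oct 9, 2024.
The shipment reaches the clinic: Oct 9, 2024 − 7 days = Oct 2, 2024.
The shipment reaches the regional store: Oct 2, 2024 − 29 days = Sep 3, 2024.
The shipment reaches the national depot: Sep 3, 2024 − 20 days = Aug 14, 2024.
The lot is released from the manufacturer: Aug 14, 2024 − 11 days = Aug 3, 2024.

2024-08-03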